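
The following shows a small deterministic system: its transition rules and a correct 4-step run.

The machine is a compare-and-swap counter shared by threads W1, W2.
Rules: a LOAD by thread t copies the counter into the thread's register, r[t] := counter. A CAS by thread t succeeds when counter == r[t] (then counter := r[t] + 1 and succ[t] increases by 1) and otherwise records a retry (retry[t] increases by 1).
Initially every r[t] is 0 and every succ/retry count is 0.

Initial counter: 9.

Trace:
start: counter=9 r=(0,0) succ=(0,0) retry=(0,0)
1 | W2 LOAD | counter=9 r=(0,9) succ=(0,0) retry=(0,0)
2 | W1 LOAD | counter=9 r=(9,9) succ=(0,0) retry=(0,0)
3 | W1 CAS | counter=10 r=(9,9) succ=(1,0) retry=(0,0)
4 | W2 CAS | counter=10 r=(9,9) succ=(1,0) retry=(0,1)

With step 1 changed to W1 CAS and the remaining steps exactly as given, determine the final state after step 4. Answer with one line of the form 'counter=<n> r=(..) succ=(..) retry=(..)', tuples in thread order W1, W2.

counter=10 r=(9,0) succ=(1,0) retry=(1,1)

(re-executing from step 1 with the substitution; state before step 1: counter=9 r=(0,0) succ=(0,0) retry=(0,0))
1 | W1 CAS | counter=9 r=(0,0) succ=(0,0) retry=(1,0)
2 | W1 LOAD | counter=9 r=(9,0) succ=(0,0) retry=(1,0)
3 | W1 CAS | counter=10 r=(9,0) succ=(1,0) retry=(1,0)
4 | W2 CAS | counter=10 r=(9,0) succ=(1,0) retry=(1,1)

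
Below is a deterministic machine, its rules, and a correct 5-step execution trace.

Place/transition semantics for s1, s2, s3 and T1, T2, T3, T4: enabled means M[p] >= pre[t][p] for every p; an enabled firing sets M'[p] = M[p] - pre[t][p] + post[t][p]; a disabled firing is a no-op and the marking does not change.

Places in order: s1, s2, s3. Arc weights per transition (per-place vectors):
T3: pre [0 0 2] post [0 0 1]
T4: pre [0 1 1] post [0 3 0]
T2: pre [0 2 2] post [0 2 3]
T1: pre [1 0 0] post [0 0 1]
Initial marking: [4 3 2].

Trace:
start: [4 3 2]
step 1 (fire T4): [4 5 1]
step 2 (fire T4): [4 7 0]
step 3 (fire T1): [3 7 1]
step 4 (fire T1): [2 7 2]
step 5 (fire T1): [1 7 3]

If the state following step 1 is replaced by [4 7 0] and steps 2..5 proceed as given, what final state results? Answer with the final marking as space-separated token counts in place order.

1 7 3

state after step 1 := [4 7 0]
step 2 (fire T4): [4 7 0]
step 3 (fire T1): [3 7 1]
step 4 (fire T1): [2 7 2]
step 5 (fire T1): [1 7 3]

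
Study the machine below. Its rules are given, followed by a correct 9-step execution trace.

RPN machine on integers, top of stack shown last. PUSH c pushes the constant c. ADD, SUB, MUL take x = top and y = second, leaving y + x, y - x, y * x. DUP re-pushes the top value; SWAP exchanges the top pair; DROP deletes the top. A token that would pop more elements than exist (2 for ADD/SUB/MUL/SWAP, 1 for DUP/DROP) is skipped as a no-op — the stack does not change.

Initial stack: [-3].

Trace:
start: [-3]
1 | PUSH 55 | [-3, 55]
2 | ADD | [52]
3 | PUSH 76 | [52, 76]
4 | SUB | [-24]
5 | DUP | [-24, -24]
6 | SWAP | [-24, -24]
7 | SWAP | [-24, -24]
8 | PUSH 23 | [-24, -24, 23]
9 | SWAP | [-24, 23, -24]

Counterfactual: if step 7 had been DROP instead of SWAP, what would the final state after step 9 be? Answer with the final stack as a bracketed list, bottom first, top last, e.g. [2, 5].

(re-executing from step 7 with the substitution; state before step 7: [-24, -24])
7 | DROP | [-24]
8 | PUSH 23 | [-24, 23]
9 | SWAP | [23, -24]

[23, -24]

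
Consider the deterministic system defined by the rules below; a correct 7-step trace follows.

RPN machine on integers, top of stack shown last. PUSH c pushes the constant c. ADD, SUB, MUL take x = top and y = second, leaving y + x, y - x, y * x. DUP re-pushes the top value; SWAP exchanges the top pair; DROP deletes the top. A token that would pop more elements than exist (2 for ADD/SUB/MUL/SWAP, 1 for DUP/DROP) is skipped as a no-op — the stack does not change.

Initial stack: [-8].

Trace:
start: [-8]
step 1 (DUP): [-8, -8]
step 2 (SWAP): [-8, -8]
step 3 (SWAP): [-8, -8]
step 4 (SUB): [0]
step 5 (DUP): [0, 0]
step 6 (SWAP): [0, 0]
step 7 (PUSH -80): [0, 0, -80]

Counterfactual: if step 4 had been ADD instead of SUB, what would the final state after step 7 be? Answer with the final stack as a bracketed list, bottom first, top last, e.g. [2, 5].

[-16, -16, -80]

(re-executing from step 4 with the substitution; state before step 4: [-8, -8])
step 4 (ADD): [-16]
step 5 (DUP): [-16, -16]
step 6 (SWAP): [-16, -16]
step 7 (PUSH -80): [-16, -16, -80]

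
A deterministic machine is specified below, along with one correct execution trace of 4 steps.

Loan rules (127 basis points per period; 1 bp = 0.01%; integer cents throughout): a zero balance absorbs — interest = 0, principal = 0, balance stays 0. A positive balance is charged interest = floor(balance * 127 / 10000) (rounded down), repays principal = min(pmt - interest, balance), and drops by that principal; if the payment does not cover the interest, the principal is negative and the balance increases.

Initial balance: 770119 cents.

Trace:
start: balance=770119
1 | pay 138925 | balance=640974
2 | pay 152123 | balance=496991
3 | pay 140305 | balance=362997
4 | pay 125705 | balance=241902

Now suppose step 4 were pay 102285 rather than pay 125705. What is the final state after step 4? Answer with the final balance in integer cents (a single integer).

(re-executing from step 4 with the substitution; state before step 4: balance=362997)
4 | pay 102285 | balance=265322

265322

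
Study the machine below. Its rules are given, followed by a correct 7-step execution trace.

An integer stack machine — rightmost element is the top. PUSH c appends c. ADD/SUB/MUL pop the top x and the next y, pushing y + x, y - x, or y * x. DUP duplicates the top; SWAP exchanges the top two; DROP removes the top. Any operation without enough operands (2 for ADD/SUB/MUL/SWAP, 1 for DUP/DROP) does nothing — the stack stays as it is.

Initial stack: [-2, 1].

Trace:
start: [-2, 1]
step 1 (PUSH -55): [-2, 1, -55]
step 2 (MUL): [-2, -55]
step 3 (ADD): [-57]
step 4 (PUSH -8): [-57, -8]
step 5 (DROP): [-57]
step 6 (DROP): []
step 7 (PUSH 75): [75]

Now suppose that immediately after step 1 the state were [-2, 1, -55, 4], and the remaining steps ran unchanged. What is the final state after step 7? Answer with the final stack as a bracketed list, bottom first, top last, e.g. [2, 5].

state after step 1 := [-2, 1, -55, 4]
step 2 (MUL): [-2, 1, -220]
step 3 (ADD): [-2, -219]
step 4 (PUSH -8): [-2, -219, -8]
step 5 (DROP): [-2, -219]
step 6 (DROP): [-2]
step 7 (PUSH 75): [-2, 75]

[-2, 75]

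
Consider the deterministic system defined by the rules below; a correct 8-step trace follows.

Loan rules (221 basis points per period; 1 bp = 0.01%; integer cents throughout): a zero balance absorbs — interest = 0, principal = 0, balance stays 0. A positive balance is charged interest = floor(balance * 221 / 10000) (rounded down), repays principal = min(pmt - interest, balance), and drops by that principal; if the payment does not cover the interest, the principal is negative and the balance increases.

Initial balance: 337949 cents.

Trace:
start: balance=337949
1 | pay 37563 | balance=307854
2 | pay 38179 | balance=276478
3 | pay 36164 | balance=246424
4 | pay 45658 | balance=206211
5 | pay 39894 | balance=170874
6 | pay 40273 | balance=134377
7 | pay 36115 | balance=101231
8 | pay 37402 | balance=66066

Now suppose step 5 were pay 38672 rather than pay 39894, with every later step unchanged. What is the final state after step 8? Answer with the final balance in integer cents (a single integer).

(re-executing from step 5 with the substitution; state before step 5: balance=206211)
5 | pay 38672 | balance=172096
6 | pay 40273 | balance=135626
7 | pay 36115 | balance=102508
8 | pay 37402 | balance=67371

67371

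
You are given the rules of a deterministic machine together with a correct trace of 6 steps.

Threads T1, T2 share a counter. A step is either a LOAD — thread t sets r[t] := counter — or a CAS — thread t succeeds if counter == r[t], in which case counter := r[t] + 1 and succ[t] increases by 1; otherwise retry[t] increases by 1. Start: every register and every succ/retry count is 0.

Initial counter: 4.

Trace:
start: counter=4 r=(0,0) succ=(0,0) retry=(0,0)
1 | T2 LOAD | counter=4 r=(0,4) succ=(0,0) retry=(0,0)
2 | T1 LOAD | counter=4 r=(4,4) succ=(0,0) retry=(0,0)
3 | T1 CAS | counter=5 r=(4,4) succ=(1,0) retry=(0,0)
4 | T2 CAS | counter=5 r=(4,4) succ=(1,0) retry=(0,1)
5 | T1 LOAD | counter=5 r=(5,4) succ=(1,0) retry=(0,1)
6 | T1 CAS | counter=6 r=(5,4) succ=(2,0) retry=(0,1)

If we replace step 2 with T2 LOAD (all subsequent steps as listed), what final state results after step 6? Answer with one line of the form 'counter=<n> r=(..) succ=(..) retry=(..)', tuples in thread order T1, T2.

(re-executing from step 2 with the substitution; state before step 2: counter=4 r=(0,4) succ=(0,0) retry=(0,0))
2 | T2 LOAD | counter=4 r=(0,4) succ=(0,0) retry=(0,0)
3 | T1 CAS | counter=4 r=(0,4) succ=(0,0) retry=(1,0)
4 | T2 CAS | counter=5 r=(0,4) succ=(0,1) retry=(1,0)
5 | T1 LOAD | counter=5 r=(5,4) succ=(0,1) retry=(1,0)
6 | T1 CAS | counter=6 r=(5,4) succ=(1,1) retry=(1,0)

counter=6 r=(5,4) succ=(1,1) retry=(1,0)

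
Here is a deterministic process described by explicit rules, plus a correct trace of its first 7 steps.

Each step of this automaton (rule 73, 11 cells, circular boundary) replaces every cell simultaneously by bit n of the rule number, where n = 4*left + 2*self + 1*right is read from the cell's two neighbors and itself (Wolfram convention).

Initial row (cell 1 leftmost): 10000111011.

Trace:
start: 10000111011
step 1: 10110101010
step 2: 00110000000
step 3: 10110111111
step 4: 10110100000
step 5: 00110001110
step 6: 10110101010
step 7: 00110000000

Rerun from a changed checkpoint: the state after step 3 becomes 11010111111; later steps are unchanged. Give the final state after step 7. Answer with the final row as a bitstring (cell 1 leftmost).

00010000000

state after step 3 := 11010111111
step 4: 01000100000
step 5: 00010001111
step 6: 01000101001
step 7: 00010000000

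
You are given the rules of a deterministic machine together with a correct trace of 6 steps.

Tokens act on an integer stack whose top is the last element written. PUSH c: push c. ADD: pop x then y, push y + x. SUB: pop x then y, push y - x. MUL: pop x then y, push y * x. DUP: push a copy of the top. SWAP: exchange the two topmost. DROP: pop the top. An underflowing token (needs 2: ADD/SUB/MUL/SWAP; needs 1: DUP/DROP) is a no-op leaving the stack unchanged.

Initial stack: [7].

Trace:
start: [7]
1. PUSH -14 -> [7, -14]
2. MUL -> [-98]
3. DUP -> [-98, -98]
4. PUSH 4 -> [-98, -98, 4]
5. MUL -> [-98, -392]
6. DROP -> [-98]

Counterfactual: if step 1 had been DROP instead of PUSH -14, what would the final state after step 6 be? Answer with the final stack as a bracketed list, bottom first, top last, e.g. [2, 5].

(re-executing from step 1 with the substitution; state before step 1: [7])
1. DROP -> []
2. MUL -> []
3. DUP -> []
4. PUSH 4 -> [4]
5. MUL -> [4]
6. DROP -> []

[]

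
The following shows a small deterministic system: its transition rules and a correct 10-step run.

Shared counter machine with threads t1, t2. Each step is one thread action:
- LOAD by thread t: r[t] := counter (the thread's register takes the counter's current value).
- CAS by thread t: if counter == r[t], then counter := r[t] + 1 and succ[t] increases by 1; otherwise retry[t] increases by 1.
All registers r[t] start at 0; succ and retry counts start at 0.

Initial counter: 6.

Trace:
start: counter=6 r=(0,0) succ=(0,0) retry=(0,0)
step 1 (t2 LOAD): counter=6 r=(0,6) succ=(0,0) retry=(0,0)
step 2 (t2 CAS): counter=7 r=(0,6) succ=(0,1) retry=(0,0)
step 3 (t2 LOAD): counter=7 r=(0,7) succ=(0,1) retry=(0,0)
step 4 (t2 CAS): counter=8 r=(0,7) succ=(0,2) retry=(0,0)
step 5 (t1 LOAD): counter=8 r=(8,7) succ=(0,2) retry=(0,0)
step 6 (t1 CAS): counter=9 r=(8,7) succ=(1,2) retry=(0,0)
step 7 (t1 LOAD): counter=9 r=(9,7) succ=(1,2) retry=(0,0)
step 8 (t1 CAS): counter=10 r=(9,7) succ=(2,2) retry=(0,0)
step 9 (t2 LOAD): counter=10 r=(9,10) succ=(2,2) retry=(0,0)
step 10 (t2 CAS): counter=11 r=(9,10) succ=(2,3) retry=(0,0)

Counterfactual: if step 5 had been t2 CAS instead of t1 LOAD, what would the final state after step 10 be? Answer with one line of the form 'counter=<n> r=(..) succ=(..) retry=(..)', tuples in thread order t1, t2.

(re-executing from step 5 with the substitution; state before step 5: counter=8 r=(0,7) succ=(0,2) retry=(0,0))
step 5 (t2 CAS): counter=8 r=(0,7) succ=(0,2) retry=(0,1)
step 6 (t1 CAS): counter=8 r=(0,7) succ=(0,2) retry=(1,1)
step 7 (t1 LOAD): counter=8 r=(8,7) succ=(0,2) retry=(1,1)
step 8 (t1 CAS): counter=9 r=(8,7) succ=(1,2) retry=(1,1)
step 9 (t2 LOAD): counter=9 r=(8,9) succ=(1,2) retry=(1,1)
step 10 (t2 CAS): counter=10 r=(8,9) succ=(1,3) retry=(1,1)

counter=10 r=(8,9) succ=(1,3) retry=(1,1)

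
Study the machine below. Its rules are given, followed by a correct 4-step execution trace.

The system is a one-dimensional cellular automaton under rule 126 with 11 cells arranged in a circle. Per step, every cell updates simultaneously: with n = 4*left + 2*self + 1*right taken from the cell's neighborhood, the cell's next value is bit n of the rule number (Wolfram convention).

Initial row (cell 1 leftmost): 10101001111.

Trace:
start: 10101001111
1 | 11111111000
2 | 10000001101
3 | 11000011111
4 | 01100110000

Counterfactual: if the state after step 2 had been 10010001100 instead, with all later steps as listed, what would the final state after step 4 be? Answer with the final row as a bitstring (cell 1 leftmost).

state after step 2 := 10010001100
3 | 11111011111
4 | 00001110000

00001110000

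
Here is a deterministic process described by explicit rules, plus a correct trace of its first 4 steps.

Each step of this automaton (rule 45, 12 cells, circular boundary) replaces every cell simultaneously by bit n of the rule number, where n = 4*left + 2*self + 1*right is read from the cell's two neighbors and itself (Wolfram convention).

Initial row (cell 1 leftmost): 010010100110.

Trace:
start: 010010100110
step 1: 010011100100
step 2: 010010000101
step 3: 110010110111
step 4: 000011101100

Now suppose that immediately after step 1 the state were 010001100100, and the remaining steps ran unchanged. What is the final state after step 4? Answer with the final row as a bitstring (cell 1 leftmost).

state after step 1 := 010001100100
step 2: 010101000101
step 3: 111111010111
step 4: 000000111100

000000111100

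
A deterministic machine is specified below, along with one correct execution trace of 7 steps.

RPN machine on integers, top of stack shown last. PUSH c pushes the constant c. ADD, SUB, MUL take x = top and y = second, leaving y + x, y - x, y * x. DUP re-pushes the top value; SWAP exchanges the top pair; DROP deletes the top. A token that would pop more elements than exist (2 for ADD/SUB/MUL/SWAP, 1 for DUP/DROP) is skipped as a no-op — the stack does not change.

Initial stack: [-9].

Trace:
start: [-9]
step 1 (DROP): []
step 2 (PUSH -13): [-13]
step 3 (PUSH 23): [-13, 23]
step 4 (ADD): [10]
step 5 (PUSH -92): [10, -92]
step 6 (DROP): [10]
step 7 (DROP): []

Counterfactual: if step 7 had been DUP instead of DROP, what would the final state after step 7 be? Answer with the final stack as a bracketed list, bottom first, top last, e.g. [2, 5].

(re-executing from step 7 with the substitution; state before step 7: [10])
step 7 (DUP): [10, 10]

[10, 10]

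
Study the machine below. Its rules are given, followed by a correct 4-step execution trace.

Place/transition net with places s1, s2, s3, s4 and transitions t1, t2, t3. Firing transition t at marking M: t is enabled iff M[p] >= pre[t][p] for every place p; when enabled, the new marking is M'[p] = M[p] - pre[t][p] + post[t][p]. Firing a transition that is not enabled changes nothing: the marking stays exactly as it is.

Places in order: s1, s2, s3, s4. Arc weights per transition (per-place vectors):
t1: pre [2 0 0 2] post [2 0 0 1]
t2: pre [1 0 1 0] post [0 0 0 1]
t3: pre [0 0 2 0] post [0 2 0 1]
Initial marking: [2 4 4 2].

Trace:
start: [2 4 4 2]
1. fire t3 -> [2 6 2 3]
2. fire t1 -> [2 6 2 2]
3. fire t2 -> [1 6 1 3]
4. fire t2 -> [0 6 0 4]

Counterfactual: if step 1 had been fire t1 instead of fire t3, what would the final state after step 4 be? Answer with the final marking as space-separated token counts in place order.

0 4 2 3

(re-executing from step 1 with the substitution; state before step 1: [2 4 4 2])
1. fire t1 -> [2 4 4 1]
2. fire t1 -> [2 4 4 1]
3. fire t2 -> [1 4 3 2]
4. fire t2 -> [0 4 2 3]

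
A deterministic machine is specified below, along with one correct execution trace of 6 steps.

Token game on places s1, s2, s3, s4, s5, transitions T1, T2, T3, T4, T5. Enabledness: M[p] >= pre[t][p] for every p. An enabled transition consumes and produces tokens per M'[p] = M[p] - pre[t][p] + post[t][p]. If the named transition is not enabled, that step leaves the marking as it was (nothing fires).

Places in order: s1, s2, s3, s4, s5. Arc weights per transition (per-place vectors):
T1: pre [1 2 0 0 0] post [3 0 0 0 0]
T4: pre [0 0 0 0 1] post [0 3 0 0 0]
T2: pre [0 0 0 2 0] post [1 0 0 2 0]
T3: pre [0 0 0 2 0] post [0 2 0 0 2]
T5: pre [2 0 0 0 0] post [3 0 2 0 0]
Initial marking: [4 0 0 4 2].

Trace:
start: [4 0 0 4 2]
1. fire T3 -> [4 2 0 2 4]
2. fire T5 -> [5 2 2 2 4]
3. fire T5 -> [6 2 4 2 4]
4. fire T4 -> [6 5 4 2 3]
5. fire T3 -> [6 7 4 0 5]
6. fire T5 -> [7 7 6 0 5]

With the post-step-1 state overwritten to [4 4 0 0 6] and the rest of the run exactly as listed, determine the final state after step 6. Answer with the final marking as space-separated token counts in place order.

7 7 6 0 5

state after step 1 := [4 4 0 0 6]
2. fire T5 -> [5 4 2 0 6]
3. fire T5 -> [6 4 4 0 6]
4. fire T4 -> [6 7 4 0 5]
5. fire T3 -> [6 7 4 0 5]
6. fire T5 -> [7 7 6 0 5]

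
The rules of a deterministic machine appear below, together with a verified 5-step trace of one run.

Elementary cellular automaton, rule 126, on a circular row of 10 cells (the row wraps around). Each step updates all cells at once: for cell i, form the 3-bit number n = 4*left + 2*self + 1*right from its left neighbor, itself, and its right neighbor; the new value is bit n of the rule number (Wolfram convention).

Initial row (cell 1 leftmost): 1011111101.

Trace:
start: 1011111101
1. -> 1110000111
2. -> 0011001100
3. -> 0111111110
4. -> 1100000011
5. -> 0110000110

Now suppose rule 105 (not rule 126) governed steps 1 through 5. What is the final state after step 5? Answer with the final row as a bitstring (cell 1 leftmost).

1000000001

(re-executing steps 1..5 under rule 105; state before step 1: 1011111101)
1. -> 1110000111
2. -> 0010110100
3. -> 1001111001
4. -> 1001001001
5. -> 1000000001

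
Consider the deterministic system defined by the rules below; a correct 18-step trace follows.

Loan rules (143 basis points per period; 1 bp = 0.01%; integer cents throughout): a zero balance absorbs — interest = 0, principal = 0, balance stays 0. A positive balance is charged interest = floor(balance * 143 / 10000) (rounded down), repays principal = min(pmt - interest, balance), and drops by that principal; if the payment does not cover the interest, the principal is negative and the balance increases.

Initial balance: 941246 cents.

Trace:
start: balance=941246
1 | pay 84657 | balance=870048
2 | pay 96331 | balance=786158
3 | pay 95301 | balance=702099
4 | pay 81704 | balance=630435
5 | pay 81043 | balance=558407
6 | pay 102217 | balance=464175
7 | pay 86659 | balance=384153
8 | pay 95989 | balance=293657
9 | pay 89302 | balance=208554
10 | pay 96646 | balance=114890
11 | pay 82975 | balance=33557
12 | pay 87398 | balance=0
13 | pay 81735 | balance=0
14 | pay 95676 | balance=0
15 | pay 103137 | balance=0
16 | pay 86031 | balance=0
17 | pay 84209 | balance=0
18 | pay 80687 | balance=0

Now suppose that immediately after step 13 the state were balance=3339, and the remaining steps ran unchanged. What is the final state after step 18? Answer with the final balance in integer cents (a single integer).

state after step 13 := balance=3339
14 | pay 95676 | balance=0
15 | pay 103137 | balance=0
16 | pay 86031 | balance=0
17 | pay 84209 | balance=0
18 | pay 80687 | balance=0

0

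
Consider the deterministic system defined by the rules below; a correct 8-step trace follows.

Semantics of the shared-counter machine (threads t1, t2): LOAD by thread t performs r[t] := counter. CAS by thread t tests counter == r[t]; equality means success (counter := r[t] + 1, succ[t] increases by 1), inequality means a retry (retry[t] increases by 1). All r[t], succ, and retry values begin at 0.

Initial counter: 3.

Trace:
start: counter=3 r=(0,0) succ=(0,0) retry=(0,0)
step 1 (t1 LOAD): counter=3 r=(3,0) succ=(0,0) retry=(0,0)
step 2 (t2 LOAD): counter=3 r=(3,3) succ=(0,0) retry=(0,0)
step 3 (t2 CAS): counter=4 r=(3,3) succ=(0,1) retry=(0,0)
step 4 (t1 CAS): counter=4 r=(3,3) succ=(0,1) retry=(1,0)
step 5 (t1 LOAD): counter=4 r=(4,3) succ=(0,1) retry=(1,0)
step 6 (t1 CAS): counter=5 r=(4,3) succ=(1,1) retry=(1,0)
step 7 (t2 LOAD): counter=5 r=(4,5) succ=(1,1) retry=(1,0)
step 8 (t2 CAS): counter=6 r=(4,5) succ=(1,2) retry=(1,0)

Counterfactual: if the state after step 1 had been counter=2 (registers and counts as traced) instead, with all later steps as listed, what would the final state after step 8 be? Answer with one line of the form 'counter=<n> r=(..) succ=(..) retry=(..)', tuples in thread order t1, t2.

counter=6 r=(4,5) succ=(2,2) retry=(0,0)

state after step 1 := counter=2 r=(3,0) succ=(0,0) retry=(0,0)
step 2 (t2 LOAD): counter=2 r=(3,2) succ=(0,0) retry=(0,0)
step 3 (t2 CAS): counter=3 r=(3,2) succ=(0,1) retry=(0,0)
step 4 (t1 CAS): counter=4 r=(3,2) succ=(1,1) retry=(0,0)
step 5 (t1 LOAD): counter=4 r=(4,2) succ=(1,1) retry=(0,0)
step 6 (t1 CAS): counter=5 r=(4,2) succ=(2,1) retry=(0,0)
step 7 (t2 LOAD): counter=5 r=(4,5) succ=(2,1) retry=(0,0)
step 8 (t2 CAS): counter=6 r=(4,5) succ=(2,2) retry=(0,0)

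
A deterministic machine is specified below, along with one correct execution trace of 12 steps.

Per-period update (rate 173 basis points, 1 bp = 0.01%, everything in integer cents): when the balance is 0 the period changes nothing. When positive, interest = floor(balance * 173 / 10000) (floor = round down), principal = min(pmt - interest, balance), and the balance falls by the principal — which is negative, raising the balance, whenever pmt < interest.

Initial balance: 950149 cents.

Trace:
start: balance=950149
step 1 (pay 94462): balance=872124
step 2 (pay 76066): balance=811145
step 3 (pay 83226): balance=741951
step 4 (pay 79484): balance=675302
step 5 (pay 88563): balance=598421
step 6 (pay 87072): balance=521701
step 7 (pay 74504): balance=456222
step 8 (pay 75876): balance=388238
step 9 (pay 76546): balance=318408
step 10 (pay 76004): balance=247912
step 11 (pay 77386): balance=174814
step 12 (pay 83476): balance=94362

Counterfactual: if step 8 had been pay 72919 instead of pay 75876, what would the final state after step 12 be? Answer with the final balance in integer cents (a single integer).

(re-executing from step 8 with the substitution; state before step 8: balance=456222)
step 8 (pay 72919): balance=391195
step 9 (pay 76546): balance=321416
step 10 (pay 76004): balance=250972
step 11 (pay 77386): balance=177927
step 12 (pay 83476): balance=97529

97529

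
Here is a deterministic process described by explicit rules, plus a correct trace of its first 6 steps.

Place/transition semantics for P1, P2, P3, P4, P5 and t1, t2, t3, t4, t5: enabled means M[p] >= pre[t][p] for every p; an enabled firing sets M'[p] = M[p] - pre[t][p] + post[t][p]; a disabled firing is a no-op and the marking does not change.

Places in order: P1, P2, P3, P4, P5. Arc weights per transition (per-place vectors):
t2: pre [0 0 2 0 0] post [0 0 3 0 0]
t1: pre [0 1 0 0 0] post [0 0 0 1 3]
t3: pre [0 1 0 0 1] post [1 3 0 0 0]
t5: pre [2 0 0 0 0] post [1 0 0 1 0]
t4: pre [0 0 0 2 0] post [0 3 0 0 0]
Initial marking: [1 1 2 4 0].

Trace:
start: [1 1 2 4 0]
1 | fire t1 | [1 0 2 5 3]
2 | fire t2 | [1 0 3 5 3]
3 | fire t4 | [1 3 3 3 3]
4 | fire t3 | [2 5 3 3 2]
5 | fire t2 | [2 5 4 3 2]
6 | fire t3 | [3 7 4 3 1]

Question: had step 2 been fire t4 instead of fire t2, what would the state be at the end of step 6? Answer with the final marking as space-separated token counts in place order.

3 10 3 1 1

(re-executing from step 2 with the substitution; state before step 2: [1 0 2 5 3])
2 | fire t4 | [1 3 2 3 3]
3 | fire t4 | [1 6 2 1 3]
4 | fire t3 | [2 8 2 1 2]
5 | fire t2 | [2 8 3 1 2]
6 | fire t3 | [3 10 3 1 1]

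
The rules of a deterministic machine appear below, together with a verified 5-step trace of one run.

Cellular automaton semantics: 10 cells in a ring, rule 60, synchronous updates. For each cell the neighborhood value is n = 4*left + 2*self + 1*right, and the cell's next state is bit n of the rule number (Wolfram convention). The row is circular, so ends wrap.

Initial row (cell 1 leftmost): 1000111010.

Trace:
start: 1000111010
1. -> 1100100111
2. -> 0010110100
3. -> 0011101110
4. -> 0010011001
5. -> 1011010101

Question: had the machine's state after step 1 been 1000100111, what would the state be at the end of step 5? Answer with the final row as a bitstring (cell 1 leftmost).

state after step 1 := 1000100111
2. -> 0100110100
3. -> 0110101110
4. -> 0101111001
5. -> 1111000101

1111000101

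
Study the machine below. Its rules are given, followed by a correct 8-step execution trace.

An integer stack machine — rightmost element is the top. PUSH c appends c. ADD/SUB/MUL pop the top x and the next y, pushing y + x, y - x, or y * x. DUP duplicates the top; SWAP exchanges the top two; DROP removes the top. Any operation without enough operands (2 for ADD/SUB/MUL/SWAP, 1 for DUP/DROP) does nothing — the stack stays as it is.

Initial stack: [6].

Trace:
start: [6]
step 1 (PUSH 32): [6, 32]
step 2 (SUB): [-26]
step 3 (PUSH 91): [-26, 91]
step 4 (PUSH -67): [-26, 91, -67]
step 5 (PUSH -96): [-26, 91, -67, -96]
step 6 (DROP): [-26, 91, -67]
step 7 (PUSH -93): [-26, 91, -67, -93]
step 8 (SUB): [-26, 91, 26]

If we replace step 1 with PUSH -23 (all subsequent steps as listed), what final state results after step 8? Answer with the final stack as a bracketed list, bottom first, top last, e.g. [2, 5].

[29, 91, 26]

(re-executing from step 1 with the substitution; state before step 1: [6])
step 1 (PUSH -23): [6, -23]
step 2 (SUB): [29]
step 3 (PUSH 91): [29, 91]
step 4 (PUSH -67): [29, 91, -67]
step 5 (PUSH -96): [29, 91, -67, -96]
step 6 (DROP): [29, 91, -67]
step 7 (PUSH -93): [29, 91, -67, -93]
step 8 (SUB): [29, 91, 26]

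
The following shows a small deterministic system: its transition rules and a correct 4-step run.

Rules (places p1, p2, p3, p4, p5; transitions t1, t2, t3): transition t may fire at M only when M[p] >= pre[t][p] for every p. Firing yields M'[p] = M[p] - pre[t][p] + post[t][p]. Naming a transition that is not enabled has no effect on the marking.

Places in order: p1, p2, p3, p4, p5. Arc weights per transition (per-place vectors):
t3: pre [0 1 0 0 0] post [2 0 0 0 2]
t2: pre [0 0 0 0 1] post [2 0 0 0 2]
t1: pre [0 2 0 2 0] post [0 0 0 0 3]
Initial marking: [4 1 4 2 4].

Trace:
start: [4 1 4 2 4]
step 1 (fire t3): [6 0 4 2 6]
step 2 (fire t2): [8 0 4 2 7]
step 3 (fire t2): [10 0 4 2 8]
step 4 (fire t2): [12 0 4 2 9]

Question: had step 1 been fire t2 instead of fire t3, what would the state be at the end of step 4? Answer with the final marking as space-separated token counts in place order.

12 1 4 2 8

(re-executing from step 1 with the substitution; state before step 1: [4 1 4 2 4])
step 1 (fire t2): [6 1 4 2 5]
step 2 (fire t2): [8 1 4 2 6]
step 3 (fire t2): [10 1 4 2 7]
step 4 (fire t2): [12 1 4 2 8]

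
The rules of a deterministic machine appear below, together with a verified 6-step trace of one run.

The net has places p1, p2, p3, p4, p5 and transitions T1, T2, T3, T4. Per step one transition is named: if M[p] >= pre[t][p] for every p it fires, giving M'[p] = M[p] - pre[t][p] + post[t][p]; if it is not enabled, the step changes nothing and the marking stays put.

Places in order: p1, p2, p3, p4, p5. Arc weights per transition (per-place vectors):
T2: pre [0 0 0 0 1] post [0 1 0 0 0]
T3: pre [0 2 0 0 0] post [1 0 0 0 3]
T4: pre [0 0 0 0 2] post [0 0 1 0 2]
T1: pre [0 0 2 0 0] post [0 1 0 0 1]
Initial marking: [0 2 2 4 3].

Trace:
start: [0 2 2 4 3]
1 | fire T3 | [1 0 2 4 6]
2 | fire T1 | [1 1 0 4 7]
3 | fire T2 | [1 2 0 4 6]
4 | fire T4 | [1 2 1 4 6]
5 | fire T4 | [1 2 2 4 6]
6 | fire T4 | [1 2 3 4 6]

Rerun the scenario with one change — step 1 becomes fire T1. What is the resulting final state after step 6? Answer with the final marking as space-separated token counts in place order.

0 4 3 4 3

(re-executing from step 1 with the substitution; state before step 1: [0 2 2 4 3])
1 | fire T1 | [0 3 0 4 4]
2 | fire T1 | [0 3 0 4 4]
3 | fire T2 | [0 4 0 4 3]
4 | fire T4 | [0 4 1 4 3]
5 | fire T4 | [0 4 2 4 3]
6 | fire T4 | [0 4 3 4 3]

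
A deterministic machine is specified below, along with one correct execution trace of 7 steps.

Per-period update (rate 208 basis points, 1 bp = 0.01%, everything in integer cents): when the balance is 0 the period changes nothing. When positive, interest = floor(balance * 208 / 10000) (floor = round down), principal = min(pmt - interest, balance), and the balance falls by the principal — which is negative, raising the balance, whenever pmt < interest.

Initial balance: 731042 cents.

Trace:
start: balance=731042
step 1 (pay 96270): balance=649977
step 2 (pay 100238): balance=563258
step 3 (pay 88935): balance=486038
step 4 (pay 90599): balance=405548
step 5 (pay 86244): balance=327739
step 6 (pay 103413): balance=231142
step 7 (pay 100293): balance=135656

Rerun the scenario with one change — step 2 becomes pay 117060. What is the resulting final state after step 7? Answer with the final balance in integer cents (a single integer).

(re-executing from step 2 with the substitution; state before step 2: balance=649977)
step 2 (pay 117060): balance=546436
step 3 (pay 88935): balance=468866
step 4 (pay 90599): balance=388019
step 5 (pay 86244): balance=309845
step 6 (pay 103413): balance=212876
step 7 (pay 100293): balance=117010

117010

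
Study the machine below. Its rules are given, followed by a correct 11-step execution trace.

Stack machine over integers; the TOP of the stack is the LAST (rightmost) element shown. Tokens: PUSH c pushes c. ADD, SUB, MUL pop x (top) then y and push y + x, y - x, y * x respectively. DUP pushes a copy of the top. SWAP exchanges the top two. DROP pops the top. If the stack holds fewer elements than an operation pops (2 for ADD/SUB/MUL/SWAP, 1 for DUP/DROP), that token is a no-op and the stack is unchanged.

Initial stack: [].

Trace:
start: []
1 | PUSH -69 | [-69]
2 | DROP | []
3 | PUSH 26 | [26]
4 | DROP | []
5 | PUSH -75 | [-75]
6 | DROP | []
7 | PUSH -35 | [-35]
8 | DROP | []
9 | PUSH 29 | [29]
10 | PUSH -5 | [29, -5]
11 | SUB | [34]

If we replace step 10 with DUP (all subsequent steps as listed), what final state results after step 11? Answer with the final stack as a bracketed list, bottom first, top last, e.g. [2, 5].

(re-executing from step 10 with the substitution; state before step 10: [29])
10 | DUP | [29, 29]
11 | SUB | [0]

[0]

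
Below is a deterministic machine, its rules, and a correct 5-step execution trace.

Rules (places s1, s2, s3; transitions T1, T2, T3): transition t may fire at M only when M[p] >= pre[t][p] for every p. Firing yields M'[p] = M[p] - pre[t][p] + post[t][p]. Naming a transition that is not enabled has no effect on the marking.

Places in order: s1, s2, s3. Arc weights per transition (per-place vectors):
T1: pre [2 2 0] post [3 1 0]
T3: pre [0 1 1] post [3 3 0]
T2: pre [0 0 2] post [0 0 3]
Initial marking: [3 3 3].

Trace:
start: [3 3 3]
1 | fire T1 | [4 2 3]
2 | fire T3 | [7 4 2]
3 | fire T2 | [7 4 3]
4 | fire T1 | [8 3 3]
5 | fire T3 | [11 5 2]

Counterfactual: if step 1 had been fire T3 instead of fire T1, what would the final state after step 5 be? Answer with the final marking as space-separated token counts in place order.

13 8 0

(re-executing from step 1 with the substitution; state before step 1: [3 3 3])
1 | fire T3 | [6 5 2]
2 | fire T3 | [9 7 1]
3 | fire T2 | [9 7 1]
4 | fire T1 | [10 6 1]
5 | fire T3 | [13 8 0]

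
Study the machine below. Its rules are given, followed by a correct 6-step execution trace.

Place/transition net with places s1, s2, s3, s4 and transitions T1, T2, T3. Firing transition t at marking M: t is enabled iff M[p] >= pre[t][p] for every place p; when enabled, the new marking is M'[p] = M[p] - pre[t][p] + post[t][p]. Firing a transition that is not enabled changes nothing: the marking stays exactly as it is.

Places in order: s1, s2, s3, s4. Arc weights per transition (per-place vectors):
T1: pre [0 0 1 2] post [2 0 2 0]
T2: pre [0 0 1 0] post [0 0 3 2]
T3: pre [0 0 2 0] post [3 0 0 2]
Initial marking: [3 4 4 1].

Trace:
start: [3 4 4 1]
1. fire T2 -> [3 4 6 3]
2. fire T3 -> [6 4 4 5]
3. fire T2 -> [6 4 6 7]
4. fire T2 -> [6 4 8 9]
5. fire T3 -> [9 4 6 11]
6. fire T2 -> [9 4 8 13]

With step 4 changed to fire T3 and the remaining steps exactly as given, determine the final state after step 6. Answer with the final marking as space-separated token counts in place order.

12 4 4 13

(re-executing from step 4 with the substitution; state before step 4: [6 4 6 7])
4. fire T3 -> [9 4 4 9]
5. fire T3 -> [12 4 2 11]
6. fire T2 -> [12 4 4 13]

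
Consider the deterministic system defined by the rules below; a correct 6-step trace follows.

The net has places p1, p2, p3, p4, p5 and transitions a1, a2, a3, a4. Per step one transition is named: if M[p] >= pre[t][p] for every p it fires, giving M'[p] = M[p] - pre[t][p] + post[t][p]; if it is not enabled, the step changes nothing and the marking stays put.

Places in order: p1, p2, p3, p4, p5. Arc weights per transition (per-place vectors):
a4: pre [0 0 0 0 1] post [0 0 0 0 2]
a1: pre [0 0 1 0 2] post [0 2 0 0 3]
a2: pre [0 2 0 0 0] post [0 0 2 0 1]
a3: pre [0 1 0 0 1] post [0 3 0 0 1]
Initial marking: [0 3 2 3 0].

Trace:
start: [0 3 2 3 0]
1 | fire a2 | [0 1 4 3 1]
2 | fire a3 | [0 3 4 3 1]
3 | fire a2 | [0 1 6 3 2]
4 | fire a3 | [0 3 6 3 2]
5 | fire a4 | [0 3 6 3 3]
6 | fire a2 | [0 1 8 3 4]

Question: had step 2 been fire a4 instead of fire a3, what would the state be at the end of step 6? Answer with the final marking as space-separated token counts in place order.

0 1 6 3 4

(re-executing from step 2 with the substitution; state before step 2: [0 1 4 3 1])
2 | fire a4 | [0 1 4 3 2]
3 | fire a2 | [0 1 4 3 2]
4 | fire a3 | [0 3 4 3 2]
5 | fire a4 | [0 3 4 3 3]
6 | fire a2 | [0 1 6 3 4]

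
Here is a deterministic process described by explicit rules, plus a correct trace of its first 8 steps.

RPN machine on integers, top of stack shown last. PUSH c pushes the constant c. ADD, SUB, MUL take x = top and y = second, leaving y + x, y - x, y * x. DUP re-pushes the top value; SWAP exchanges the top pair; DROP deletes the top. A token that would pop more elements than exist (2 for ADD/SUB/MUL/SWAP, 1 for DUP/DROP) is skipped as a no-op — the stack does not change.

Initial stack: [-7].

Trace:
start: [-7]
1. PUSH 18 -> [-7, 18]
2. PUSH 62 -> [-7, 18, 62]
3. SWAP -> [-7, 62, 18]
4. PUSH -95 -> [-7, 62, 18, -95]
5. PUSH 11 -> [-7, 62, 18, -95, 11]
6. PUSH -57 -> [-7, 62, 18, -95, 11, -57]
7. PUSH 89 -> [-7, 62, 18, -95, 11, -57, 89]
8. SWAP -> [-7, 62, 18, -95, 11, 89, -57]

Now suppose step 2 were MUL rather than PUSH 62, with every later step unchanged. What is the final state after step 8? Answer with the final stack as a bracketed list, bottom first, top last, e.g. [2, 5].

(re-executing from step 2 with the substitution; state before step 2: [-7, 18])
2. MUL -> [-126]
3. SWAP -> [-126]
4. PUSH -95 -> [-126, -95]
5. PUSH 11 -> [-126, -95, 11]
6. PUSH -57 -> [-126, -95, 11, -57]
7. PUSH 89 -> [-126, -95, 11, -57, 89]
8. SWAP -> [-126, -95, 11, 89, -57]

[-126, -95, 11, 89, -57]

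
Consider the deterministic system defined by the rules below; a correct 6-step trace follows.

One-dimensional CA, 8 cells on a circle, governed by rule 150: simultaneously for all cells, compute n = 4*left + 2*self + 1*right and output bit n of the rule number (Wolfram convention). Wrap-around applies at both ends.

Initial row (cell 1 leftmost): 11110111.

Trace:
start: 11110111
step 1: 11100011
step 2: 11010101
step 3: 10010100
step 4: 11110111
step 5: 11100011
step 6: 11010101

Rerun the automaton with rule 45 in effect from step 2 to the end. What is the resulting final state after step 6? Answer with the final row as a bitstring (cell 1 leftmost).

01010101

(re-executing steps 2..6 under rule 45; state before step 2: 11100011)
step 2: 00001010
step 3: 11101110
step 4: 10011001
step 5: 00010001
step 6: 01010101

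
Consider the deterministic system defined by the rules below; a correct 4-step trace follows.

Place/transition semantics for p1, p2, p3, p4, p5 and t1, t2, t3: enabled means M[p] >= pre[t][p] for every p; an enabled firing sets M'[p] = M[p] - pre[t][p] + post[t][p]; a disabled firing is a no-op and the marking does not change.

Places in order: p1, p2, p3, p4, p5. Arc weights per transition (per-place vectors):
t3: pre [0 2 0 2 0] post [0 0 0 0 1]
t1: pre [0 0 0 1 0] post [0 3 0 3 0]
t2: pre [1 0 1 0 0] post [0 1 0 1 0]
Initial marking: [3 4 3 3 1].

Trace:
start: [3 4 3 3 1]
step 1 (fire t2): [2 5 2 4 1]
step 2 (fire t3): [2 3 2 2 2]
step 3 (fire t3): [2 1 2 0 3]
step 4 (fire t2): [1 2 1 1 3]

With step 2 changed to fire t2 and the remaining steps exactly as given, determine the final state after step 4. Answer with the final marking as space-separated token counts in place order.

0 5 0 4 2

(re-executing from step 2 with the substitution; state before step 2: [2 5 2 4 1])
step 2 (fire t2): [1 6 1 5 1]
step 3 (fire t3): [1 4 1 3 2]
step 4 (fire t2): [0 5 0 4 2]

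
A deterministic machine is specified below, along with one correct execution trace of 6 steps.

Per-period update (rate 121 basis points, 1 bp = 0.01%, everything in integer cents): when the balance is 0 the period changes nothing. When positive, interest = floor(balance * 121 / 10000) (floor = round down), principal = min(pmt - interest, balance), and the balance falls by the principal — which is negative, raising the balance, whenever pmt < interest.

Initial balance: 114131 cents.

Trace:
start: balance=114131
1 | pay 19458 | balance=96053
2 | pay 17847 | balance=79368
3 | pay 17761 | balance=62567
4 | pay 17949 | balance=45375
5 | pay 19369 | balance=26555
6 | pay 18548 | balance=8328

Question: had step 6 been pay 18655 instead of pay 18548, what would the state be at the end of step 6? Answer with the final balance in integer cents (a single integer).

(re-executing from step 6 with the substitution; state before step 6: balance=26555)
6 | pay 18655 | balance=8221

8221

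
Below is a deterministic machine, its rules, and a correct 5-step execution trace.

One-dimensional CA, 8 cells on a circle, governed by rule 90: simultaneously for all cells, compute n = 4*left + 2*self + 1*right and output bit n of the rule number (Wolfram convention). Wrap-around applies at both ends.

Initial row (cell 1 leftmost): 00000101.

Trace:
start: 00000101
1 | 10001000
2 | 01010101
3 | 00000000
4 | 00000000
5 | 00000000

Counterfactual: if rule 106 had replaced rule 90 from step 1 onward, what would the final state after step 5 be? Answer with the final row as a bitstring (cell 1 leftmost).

10100000

(re-executing steps 1..5 under rule 106; state before step 1: 00000101)
1 | 00001010
2 | 00010100
3 | 00101000
4 | 01010000
5 | 10100000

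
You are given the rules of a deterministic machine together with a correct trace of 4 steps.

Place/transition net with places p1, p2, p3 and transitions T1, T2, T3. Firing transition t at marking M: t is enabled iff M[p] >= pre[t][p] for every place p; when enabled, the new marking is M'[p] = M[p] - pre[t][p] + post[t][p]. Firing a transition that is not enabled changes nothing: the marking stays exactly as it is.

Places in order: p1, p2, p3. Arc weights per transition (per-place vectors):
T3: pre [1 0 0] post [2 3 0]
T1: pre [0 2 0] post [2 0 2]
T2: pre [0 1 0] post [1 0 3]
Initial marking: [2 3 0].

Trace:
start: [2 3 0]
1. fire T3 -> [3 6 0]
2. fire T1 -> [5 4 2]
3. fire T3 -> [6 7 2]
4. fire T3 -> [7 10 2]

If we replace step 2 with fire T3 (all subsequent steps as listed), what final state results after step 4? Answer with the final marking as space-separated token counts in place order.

(re-executing from step 2 with the substitution; state before step 2: [3 6 0])
2. fire T3 -> [4 9 0]
3. fire T3 -> [5 12 0]
4. fire T3 -> [6 15 0]

6 15 0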